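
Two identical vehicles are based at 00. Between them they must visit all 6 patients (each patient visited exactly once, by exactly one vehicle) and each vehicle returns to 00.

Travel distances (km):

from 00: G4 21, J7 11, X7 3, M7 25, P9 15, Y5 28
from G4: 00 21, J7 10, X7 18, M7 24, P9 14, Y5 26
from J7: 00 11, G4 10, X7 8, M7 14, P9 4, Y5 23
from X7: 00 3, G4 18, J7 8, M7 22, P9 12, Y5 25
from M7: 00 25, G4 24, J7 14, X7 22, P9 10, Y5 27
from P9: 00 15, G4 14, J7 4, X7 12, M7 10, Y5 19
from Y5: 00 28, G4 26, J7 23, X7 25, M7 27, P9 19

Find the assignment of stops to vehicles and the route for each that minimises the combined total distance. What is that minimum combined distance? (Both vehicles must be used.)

Minimum combined distance: 105 km.

There are 2^5 − 1 = 31 ways to divide the 6 stops into two non-empty groups. For each, the best each vehicle can do is its own shortest tour through its group:
  {G4} + {J7, X7, M7, P9, Y5}: 42 + 80 = 122
  {J7} + {G4, X7, M7, P9, Y5}: 22 + 99 = 121
  {G4, J7} + {X7, M7, P9, Y5}: 42 + 80 = 122
  {X7} + {G4, J7, M7, P9, Y5}: 6 + 99 = 105
  {G4, X7} + {J7, M7, P9, Y5}: 42 + 80 = 122
  {J7, X7} + {G4, M7, P9, Y5}: 22 + 99 = 121
  … (31 splits in total)
Best: vehicle 1 00 → X7 → 00 = 6; vehicle 2 00 → G4 → Y5 → M7 → P9 → J7 → 00 = 99; combined 105.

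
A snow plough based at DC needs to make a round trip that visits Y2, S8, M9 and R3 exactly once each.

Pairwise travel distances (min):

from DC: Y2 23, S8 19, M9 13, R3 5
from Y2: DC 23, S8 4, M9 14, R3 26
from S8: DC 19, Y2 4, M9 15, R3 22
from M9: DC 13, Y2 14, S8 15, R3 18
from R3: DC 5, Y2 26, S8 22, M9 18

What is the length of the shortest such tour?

DC - Y2 - S8 - M9 - R3 - DC: 23+4+15+18+5 = 65
DC - Y2 - S8 - R3 - M9 - DC: 23+4+22+18+13 = 80
DC - Y2 - M9 - S8 - R3 - DC: 23+14+15+22+5 = 79
DC - Y2 - M9 - R3 - S8 - DC: 23+14+18+22+19 = 96
DC - Y2 - R3 - S8 - M9 - DC: 23+26+22+15+13 = 99
DC - Y2 - R3 - M9 - S8 - DC: 23+26+18+15+19 = 101
DC - S8 - Y2 - M9 - R3 - DC: 19+4+14+18+5 = 60
DC - S8 - Y2 - R3 - M9 - DC: 19+4+26+18+13 = 80
DC - S8 - M9 - Y2 - R3 - DC: 19+15+14+26+5 = 79
DC - S8 - R3 - Y2 - M9 - DC: 19+22+26+14+13 = 94
DC - M9 - Y2 - S8 - R3 - DC: 13+14+4+22+5 = 58
DC - M9 - S8 - Y2 - R3 - DC: 13+15+4+26+5 = 63
The minimum is 58.
One optimal route: DC → M9 → Y2 → S8 → R3 → DC (or its reverse).

Shortest round trip = 58 min.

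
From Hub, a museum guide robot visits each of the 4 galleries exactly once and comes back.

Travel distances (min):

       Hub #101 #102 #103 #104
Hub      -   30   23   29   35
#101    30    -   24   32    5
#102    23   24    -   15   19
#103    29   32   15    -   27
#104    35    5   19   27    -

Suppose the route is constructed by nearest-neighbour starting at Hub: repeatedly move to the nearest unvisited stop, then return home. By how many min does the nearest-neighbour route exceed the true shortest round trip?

From Hub: #102=23, #103=29, #101=30, #104=35 → choose #102 (23).
From #102: #103=15, #104=19, #101=24 → choose #103 (15).
From #103: #104=27, #101=32 → choose #104 (27).
From #104: #101=5 → choose #101 (5).
NN route Hub → #102 → #103 → #104 → #101 → Hub costs 100.
Optimal: Hub → #101 → #104 → #102 → #103 → Hub costs 98 (by enumerating all 12 distinct tours).
Excess = 100 − 98 = 2.

Excess over optimum: 2 min.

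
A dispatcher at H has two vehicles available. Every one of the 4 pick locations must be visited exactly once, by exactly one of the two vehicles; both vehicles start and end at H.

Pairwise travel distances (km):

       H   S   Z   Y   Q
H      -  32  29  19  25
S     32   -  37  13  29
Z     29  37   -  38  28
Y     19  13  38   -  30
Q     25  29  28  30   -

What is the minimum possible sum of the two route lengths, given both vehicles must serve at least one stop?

144 km — the smallest possible combined total.

Check every non-empty split of the stops between the two vehicles; for each half take its own optimal tour:
  {S} + {Z, Y, Q}: 64 + 106 = 170
  {Z} + {S, Y, Q}: 58 + 86 = 144
  {S, Z} + {Y, Q}: 98 + 74 = 172
  {Y} + {S, Z, Q}: 38 + 118 = 156
  {S, Y} + {Z, Q}: 64 + 82 = 146
  {Z, Y} + {S, Q}: 86 + 86 = 172
  … (7 splits in total)
Best: vehicle 1 H → Z → H = 58; vehicle 2 H → Y → S → Q → H = 86; combined 144.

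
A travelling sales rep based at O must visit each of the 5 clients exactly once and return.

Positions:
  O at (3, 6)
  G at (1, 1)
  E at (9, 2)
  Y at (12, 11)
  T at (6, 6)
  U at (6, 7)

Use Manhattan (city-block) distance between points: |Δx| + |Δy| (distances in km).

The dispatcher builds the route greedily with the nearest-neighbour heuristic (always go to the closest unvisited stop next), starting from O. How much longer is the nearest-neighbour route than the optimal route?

From O: T=3, U=4, G=7, E=10, Y=14 → choose T (3).
From T: U=1, E=7, G=10, Y=11 → choose U (1).
From U: E=8, Y=10, G=11 → choose E (8).
From E: G=9, Y=12 → choose G (9).
From G: Y=21 → choose Y (21).
NN route O → T → U → E → G → Y → O costs 56.
Optimal: O → G → E → Y → U → T → O costs 42 (by enumerating all 60 distinct tours).
Excess = 56 − 42 = 14.

The nearest-neighbour route is 14 km longer than optimal.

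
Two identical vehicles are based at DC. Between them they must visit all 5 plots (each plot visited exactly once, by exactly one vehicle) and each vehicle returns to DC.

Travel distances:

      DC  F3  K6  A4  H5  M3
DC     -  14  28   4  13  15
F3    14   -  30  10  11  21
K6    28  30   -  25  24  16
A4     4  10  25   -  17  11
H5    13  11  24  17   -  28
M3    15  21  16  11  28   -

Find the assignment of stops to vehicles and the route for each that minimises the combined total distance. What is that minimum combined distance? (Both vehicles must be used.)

Try each way of splitting the stops between the two vehicles (each non-empty) and, for each split, find the best tour for each vehicle:
  {F3} + {K6, A4, H5, M3}: 28 + 68 = 96
  {K6} + {F3, A4, H5, M3}: 56 + 60 = 116
  {F3, K6} + {A4, H5, M3}: 72 + 56 = 128
  {A4} + {F3, K6, H5, M3}: 8 + 80 = 88
  {F3, A4} + {K6, H5, M3}: 28 + 68 = 96
  {K6, A4} + {F3, H5, M3}: 57 + 60 = 117
  … (15 splits in total)
Best: vehicle 1 DC → A4 → DC = 8; vehicle 2 DC → F3 → H5 → K6 → M3 → DC = 80; combined 88.

Minimum combined distance: 88.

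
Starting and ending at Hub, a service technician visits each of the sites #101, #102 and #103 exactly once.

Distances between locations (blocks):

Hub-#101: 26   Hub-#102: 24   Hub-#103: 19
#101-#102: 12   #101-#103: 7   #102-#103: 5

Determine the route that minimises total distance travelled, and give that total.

Hub → #101 → #102 → #103 → Hub: 26+12+5+19 = 62
Hub → #101 → #103 → #102 → Hub: 26+7+5+24 = 62
Hub → #102 → #101 → #103 → Hub: 24+12+7+19 = 62
The minimum is 62.
One optimal route: Hub → #101 → #102 → #103 → Hub (or its reverse).

Minimum total distance: 62 blocks.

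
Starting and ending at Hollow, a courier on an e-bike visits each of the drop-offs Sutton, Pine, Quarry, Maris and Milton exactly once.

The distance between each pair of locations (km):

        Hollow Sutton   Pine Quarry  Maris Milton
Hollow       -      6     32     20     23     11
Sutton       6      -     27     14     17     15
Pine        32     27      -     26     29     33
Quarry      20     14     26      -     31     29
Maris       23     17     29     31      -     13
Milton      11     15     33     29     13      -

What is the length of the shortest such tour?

With 5 stops there are 5!/2 = 60 distinct round trips (a route and its reverse cost the same).
Hollow → Sutton → Pine → Quarry → Maris → Milton → Hollow: 6+27+26+31+13+11 = 114
Hollow → Sutton → Pine → Quarry → Milton → Maris → Hollow: 6+27+26+29+13+23 = 124
Hollow → Sutton → Pine → Maris → Quarry → Milton → Hollow: 6+27+29+31+29+11 = 133
Hollow → Sutton → Pine → Maris → Milton → Quarry → Hollow: 6+27+29+13+29+20 = 124
Hollow → Sutton → Pine → Milton → Quarry → Maris → Hollow: 6+27+33+29+31+23 = 149
Hollow → Sutton → Pine → Milton → Maris → Quarry → Hollow: 6+27+33+13+31+20 = 130
Hollow → Sutton → Quarry → Pine → Maris → Milton → Hollow: 6+14+26+29+13+11 = 99
Hollow → Sutton → Quarry → Pine → Milton → Maris → Hollow: 6+14+26+33+13+23 = 115
Hollow → Sutton → Quarry → Maris → Pine → Milton → Hollow: 6+14+31+29+33+11 = 124
Hollow → Sutton → Quarry → Maris → Milton → Pine → Hollow: 6+14+31+13+33+32 = 129
Hollow → Sutton → Quarry → Milton → Pine → Maris → Hollow: 6+14+29+33+29+23 = 134
Hollow → Sutton → Quarry → Milton → Maris → Pine → Hollow: 6+14+29+13+29+32 = 123
Hollow → Sutton → Maris → Pine → Quarry → Milton → Hollow: 6+17+29+26+29+11 = 118
Hollow → Sutton → Maris → Pine → Milton → Quarry → Hollow: 6+17+29+33+29+20 = 134
… (46 more)
The minimum is 99.
One optimal route: Hollow → Sutton → Quarry → Pine → Maris → Milton → Hollow (or its reverse).

Minimum total distance: 99 km.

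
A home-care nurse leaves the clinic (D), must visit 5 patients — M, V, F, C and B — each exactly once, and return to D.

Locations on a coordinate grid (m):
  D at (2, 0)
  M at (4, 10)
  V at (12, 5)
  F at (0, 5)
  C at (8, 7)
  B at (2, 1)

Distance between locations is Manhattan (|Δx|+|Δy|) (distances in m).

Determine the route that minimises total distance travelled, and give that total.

Minimum total distance: 44 m.

D - M - V - F - C - B - D: 12+13+12+10+12+1 = 60
D - M - V - F - B - C - D: 12+13+12+6+12+13 = 68
D - M - V - C - F - B - D: 12+13+6+10+6+1 = 48
D - M - V - C - B - F - D: 12+13+6+12+6+7 = 56
D - M - V - B - F - C - D: 12+13+14+6+10+13 = 68
D - M - V - B - C - F - D: 12+13+14+12+10+7 = 68
D - M - F - V - C - B - D: 12+9+12+6+12+1 = 52
D - M - F - V - B - C - D: 12+9+12+14+12+13 = 72
D - M - F - C - V - B - D: 12+9+10+6+14+1 = 52
D - M - F - C - B - V - D: 12+9+10+12+14+15 = 72
D - M - F - B - V - C - D: 12+9+6+14+6+13 = 60
D - M - F - B - C - V - D: 12+9+6+12+6+15 = 60
D - M - C - V - F - B - D: 12+7+6+12+6+1 = 44
D - M - C - V - B - F - D: 12+7+6+14+6+7 = 52
… (46 more)
The minimum is 44.
One optimal route: D → M → C → V → F → B → D (or its reverse).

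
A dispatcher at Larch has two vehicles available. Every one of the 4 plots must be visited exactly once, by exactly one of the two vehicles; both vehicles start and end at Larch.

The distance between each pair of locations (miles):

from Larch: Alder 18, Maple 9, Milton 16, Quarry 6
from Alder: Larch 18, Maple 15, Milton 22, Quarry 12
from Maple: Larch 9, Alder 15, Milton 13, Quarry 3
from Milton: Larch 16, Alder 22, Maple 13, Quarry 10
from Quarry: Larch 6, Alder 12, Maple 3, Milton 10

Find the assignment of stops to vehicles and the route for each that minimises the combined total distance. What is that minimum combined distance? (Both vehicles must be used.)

Minimum combined distance: 74 miles.

Try each way of splitting the stops between the two vehicles (each non-empty) and, for each split, find the best tour for each vehicle:
  {Alder} + {Maple, Milton, Quarry}: 36 + 38 = 74
  {Maple} + {Alder, Milton, Quarry}: 18 + 56 = 74
  {Alder, Maple} + {Milton, Quarry}: 42 + 32 = 74
  {Milton} + {Alder, Maple, Quarry}: 32 + 42 = 74
  {Alder, Milton} + {Maple, Quarry}: 56 + 18 = 74
  {Maple, Milton} + {Alder, Quarry}: 38 + 36 = 74
  … (7 splits in total)
Best: vehicle 1 Larch → Alder → Larch = 36; vehicle 2 Larch → Maple → Milton → Quarry → Larch = 38; combined 74.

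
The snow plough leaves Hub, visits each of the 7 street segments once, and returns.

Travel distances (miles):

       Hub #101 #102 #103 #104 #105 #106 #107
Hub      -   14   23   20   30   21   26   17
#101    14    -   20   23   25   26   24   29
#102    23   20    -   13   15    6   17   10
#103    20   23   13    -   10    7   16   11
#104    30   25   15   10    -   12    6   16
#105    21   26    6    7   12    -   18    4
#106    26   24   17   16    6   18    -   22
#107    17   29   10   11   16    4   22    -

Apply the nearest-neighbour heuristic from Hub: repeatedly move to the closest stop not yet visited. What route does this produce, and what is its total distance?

From Hub: distances to unvisited — #101=14, #107=17, #103=20, #105=21, #102=23, #106=26, #104=30. Nearest is #101 (14).
From #101: distances to unvisited — #102=20, #103=23, #106=24, #104=25, #105=26, #107=29. Nearest is #102 (20).
From #102: distances to unvisited — #105=6, #107=10, #103=13, #104=15, #106=17. Nearest is #105 (6).
From #105: distances to unvisited — #107=4, #103=7, #104=12, #106=18. Nearest is #107 (4).
From #107: distances to unvisited — #103=11, #104=16, #106=22. Nearest is #103 (11).
From #103: distances to unvisited — #104=10, #106=16. Nearest is #104 (10).
From #104: distances to unvisited — #106=6. Nearest is #106 (6).
Return #106→Hub: 26.
Total = 14 + 20 + 6 + 4 + 11 + 10 + 6 + 26 = 97.

Nearest-neighbour total = 97 miles; route Hub → #101 → #102 → #105 → #107 → #103 → #104 → #106 → Hub.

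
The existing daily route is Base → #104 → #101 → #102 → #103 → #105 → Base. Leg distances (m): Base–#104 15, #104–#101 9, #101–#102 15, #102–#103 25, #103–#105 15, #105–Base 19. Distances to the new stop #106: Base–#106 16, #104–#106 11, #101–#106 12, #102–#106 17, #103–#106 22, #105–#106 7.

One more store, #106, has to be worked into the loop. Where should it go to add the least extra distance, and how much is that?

Insertion cost between consecutive stops i–j is d(i,#106) + d(#106,j) − d(i,j):
  between Base and #104: 16 + 11 − 15 = 12
  between #104 and #101: 11 + 12 − 9 = 14
  between #101 and #102: 12 + 17 − 15 = 14
  between #102 and #103: 17 + 22 − 25 = 14
  between #103 and #105: 22 + 7 − 15 = 14
  between #105 and Base: 7 + 16 − 19 = 4
Cheapest insertion is between #105 and Base, adding 4.
New total = 98 + 4 = 102.

Minimum extra distance: 4 m, inserting #106 between #105 and Base.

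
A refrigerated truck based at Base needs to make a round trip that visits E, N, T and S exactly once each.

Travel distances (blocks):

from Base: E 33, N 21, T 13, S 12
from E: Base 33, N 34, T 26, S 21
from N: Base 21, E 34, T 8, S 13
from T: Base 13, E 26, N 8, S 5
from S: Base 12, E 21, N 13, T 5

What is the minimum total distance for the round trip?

Minimum total distance: 88 blocks.

There are 12 distinct closed tours to check (reversals are equivalent).
Base→E→N→T→S→Base: 33+34+8+5+12 = 92
Base→E→N→S→T→Base: 33+34+13+5+13 = 98
Base→E→T→N→S→Base: 33+26+8+13+12 = 92
Base→E→T→S→N→Base: 33+26+5+13+21 = 98
Base→E→S→N→T→Base: 33+21+13+8+13 = 88
Base→E→S→T→N→Base: 33+21+5+8+21 = 88
Base→N→E→T→S→Base: 21+34+26+5+12 = 98
Base→N→E→S→T→Base: 21+34+21+5+13 = 94
Base→N→T→E→S→Base: 21+8+26+21+12 = 88
Base→N→S→E→T→Base: 21+13+21+26+13 = 94
Base→T→E→N→S→Base: 13+26+34+13+12 = 98
Base→T→N→E→S→Base: 13+8+34+21+12 = 88
The minimum is 88.
One optimal route: Base → E → S → N → T → Base (or its reverse).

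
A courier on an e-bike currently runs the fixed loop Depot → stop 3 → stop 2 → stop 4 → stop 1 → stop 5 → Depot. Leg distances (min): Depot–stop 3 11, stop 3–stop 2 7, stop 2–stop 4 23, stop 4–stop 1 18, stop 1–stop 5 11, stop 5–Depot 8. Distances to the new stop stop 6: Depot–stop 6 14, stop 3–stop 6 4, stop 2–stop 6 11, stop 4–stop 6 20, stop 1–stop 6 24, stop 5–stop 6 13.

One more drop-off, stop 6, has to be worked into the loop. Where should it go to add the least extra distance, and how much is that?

Insertion cost between consecutive stops i–j is d(i,stop 6) + d(stop 6,j) − d(i,j):
  between Depot and stop 3: 14 + 4 − 11 = 7
  between stop 3 and stop 2: 4 + 11 − 7 = 8
  between stop 2 and stop 4: 11 + 20 − 23 = 8
  between stop 4 and stop 1: 20 + 24 − 18 = 26
  between stop 1 and stop 5: 24 + 13 − 11 = 26
  between stop 5 and Depot: 13 + 14 − 8 = 19
Cheapest insertion is between Depot and stop 3, adding 7.
New total = 78 + 7 = 85.

Minimum extra distance: 7 min, inserting stop 6 between Depot and stop 3.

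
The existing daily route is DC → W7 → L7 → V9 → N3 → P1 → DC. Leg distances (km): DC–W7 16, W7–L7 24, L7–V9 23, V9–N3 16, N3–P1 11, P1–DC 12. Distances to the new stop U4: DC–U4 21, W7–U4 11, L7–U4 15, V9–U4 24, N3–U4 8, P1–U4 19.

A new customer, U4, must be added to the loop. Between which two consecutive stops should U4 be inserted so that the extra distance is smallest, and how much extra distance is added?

Insertion cost between consecutive stops i–j is d(i,U4) + d(U4,j) − d(i,j):
  between DC and W7: 21 + 11 − 16 = 16
  between W7 and L7: 11 + 15 − 24 = 2
  between L7 and V9: 15 + 24 − 23 = 16
  between V9 and N3: 24 + 8 − 16 = 16
  between N3 and P1: 8 + 19 − 11 = 16
  between P1 and DC: 19 + 21 − 12 = 28
Cheapest insertion is between W7 and L7, adding 2.
New total = 102 + 2 = 104.

+2 km — insert U4 between W7 and L7.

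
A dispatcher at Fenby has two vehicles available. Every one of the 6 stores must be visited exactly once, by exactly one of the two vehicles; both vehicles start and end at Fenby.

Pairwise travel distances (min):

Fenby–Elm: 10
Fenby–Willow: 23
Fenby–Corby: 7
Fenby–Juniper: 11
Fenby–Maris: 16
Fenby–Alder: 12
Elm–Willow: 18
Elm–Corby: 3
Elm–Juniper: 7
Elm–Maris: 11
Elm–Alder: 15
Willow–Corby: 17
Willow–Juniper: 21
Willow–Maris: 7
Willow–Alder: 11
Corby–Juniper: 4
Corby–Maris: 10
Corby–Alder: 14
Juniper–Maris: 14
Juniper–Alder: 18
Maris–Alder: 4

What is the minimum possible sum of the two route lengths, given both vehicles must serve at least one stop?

73 min — the smallest possible combined total.

There are 2^5 − 1 = 31 ways to divide the 6 stops into two non-empty groups. For each, the best each vehicle can do is its own shortest tour through its group:
  {Elm} + {Willow, Corby, Juniper, Maris, Alder}: 20 + 55 = 75
  {Willow} + {Elm, Corby, Juniper, Maris, Alder}: 46 + 45 = 91
  {Elm, Willow} + {Corby, Juniper, Maris, Alder}: 51 + 41 = 92
  {Corby} + {Elm, Willow, Juniper, Maris, Alder}: 14 + 59 = 73
  {Elm, Corby} + {Willow, Juniper, Maris, Alder}: 20 + 55 = 75
  {Willow, Corby} + {Elm, Juniper, Maris, Alder}: 47 + 45 = 92
  … (31 splits in total)
Best: vehicle 1 Fenby → Corby → Fenby = 14; vehicle 2 Fenby → Juniper → Elm → Willow → Maris → Alder → Fenby = 59; combined 73.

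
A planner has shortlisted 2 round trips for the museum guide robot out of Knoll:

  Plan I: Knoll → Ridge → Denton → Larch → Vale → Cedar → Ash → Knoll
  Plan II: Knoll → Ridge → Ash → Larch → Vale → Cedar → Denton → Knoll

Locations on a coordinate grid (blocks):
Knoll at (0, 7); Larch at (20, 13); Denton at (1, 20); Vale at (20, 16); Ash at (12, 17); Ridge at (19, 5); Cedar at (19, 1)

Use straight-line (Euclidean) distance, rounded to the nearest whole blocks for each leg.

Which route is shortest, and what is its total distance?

Shortest is Plan II, total 99 blocks.

Plan I: 19 + 23 + 20 + 3 + 15 + 17 + 16 = 113
Plan II: 19 + 14 + 9 + 3 + 15 + 26 + 13 = 99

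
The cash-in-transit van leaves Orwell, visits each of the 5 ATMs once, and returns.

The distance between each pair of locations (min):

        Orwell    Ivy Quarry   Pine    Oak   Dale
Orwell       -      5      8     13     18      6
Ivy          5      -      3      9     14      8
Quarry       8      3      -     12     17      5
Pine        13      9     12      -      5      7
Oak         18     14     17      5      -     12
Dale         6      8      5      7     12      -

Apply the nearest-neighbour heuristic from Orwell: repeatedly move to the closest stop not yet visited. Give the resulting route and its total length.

From Orwell: distances to unvisited — Ivy=5, Dale=6, Quarry=8, Pine=13, Oak=18. Nearest is Ivy (5).
From Ivy: distances to unvisited — Quarry=3, Dale=8, Pine=9, Oak=14. Nearest is Quarry (3).
From Quarry: distances to unvisited — Dale=5, Pine=12, Oak=17. Nearest is Dale (5).
From Dale: distances to unvisited — Pine=7, Oak=12. Nearest is Pine (7).
From Pine: distances to unvisited — Oak=5. Nearest is Oak (5).
Return Oak→Orwell: 18.
Total = 5 + 3 + 5 + 7 + 5 + 18 = 43.

43 min along Orwell → Ivy → Quarry → Dale → Pine → Oak → Orwell.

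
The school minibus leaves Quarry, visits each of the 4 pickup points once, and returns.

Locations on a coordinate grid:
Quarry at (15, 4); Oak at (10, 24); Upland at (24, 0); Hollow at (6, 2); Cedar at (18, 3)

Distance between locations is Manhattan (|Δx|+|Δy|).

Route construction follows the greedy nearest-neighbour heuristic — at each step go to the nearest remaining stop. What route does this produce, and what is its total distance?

Nearest-neighbour total = 84; route Quarry → Cedar → Upland → Hollow → Oak → Quarry.

Quarry → [Cedar:4 / Hollow:11 / Upland:13 / Oak:25] → Cedar (4)
Cedar → [Upland:9 / Hollow:13 / Oak:29] → Upland (9)
Upland → [Hollow:20 / Oak:38] → Hollow (20)
Hollow → [Oak:26] → Oak (26)
Return Oak→Quarry: 25.
Total = 4 + 9 + 20 + 26 + 25 = 84.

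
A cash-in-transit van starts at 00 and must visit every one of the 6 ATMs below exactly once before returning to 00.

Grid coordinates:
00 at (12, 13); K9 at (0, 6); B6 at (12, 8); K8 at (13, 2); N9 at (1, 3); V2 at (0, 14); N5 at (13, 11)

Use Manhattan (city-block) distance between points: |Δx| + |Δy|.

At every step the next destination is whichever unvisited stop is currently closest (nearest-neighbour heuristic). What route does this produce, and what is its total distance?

At 00 the remaining stops are N5 3, B6 5, K8 12, V2 13, K9 19, N9 21; go to N5.
At N5 the remaining stops are B6 4, K8 9, V2 16, K9 18, N9 20; go to B6.
At B6 the remaining stops are K8 7, K9 14, N9 16, V2 18; go to K8.
At K8 the remaining stops are N9 13, K9 17, V2 25; go to N9.
At N9 the remaining stops are K9 4, V2 12; go to K9.
At K9 the remaining stops are V2 8; go to V2.
Return V2→00: 13.
Total = 3 + 4 + 7 + 13 + 4 + 8 + 13 = 52.

Nearest-neighbour total = 52; route 00 → N5 → B6 → K8 → N9 → K9 → V2 → 00.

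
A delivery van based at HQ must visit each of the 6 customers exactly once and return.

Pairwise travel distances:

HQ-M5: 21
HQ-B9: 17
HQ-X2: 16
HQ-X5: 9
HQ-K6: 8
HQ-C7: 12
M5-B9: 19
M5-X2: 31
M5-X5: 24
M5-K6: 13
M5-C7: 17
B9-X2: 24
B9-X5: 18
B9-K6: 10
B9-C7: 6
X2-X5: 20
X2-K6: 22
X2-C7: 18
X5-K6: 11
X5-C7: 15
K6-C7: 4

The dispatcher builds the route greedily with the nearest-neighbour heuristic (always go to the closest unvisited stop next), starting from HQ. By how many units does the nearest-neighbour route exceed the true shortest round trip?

Excess over optimum: 16.

From HQ: K6=8, X5=9, C7=12, X2=16, B9=17, M5=21 → choose K6 (8).
From K6: C7=4, B9=10, X5=11, M5=13, X2=22 → choose C7 (4).
From C7: B9=6, X5=15, M5=17, X2=18 → choose B9 (6).
From B9: X5=18, M5=19, X2=24 → choose X5 (18).
From X5: X2=20, M5=24 → choose X2 (20).
From X2: M5=31 → choose M5 (31).
NN route HQ → K6 → C7 → B9 → X5 → X2 → M5 → HQ costs 108.
Optimal: HQ → X2 → C7 → B9 → M5 → K6 → X5 → HQ costs 92 (by enumerating all 360 distinct tours).
Excess = 108 − 92 = 16.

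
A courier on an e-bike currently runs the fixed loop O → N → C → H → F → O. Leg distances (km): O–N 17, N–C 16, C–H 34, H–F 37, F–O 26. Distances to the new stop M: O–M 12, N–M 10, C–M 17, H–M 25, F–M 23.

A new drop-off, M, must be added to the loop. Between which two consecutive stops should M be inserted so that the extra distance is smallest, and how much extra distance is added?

+5 km — insert M between O and N.

Insertion cost between consecutive stops i–j is d(i,M) + d(M,j) − d(i,j):
  between O and N: 12 + 10 − 17 = 5
  between N and C: 10 + 17 − 16 = 11
  between C and H: 17 + 25 − 34 = 8
  between H and F: 25 + 23 − 37 = 11
  between F and O: 23 + 12 − 26 = 9
Cheapest insertion is between O and N, adding 5.
New total = 130 + 5 = 135.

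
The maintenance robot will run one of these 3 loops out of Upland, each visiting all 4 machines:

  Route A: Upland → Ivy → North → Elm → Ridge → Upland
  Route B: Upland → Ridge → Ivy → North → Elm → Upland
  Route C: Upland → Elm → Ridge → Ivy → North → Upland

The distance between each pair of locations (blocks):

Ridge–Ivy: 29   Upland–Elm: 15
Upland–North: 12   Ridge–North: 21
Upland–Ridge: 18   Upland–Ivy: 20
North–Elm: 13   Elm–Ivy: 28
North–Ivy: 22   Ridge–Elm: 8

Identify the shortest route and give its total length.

81 blocks — Route A is the shortest.

Route A: 20 + 22 + 13 + 8 + 18 = 81
Route B: 18 + 29 + 22 + 13 + 15 = 97
Route C: 15 + 8 + 29 + 22 + 12 = 86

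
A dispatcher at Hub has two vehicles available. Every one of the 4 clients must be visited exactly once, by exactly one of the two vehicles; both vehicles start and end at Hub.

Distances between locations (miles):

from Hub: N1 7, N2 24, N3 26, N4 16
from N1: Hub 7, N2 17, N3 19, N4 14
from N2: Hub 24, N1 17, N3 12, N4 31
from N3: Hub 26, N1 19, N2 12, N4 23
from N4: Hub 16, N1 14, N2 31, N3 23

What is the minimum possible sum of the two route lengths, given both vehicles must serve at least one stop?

89 miles — the smallest possible combined total.

Try each way of splitting the stops between the two vehicles (each non-empty) and, for each split, find the best tour for each vehicle:
  {N1} + {N2, N3, N4}: 14 + 75 = 89
  {N2} + {N1, N3, N4}: 48 + 65 = 113
  {N1, N2} + {N3, N4}: 48 + 65 = 113
  {N3} + {N1, N2, N4}: 52 + 71 = 123
  {N1, N3} + {N2, N4}: 52 + 71 = 123
  {N2, N3} + {N1, N4}: 62 + 37 = 99
  … (7 splits in total)
Best: vehicle 1 Hub → N1 → Hub = 14; vehicle 2 Hub → N2 → N3 → N4 → Hub = 75; combined 89.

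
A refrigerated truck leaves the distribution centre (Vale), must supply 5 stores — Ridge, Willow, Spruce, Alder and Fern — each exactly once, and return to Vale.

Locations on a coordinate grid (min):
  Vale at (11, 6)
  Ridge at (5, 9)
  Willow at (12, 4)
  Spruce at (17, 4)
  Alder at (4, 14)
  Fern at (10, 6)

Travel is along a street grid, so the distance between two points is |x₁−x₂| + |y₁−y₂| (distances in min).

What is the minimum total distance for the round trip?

With 5 stops there are 5!/2 = 60 distinct round trips (a route and its reverse cost the same).
Vale→Ridge→Willow→Spruce→Alder→Fern→Vale: 9+12+5+23+14+1 = 64
Vale→Ridge→Willow→Spruce→Fern→Alder→Vale: 9+12+5+9+14+15 = 64
Vale→Ridge→Willow→Alder→Spruce→Fern→Vale: 9+12+18+23+9+1 = 72
Vale→Ridge→Willow→Alder→Fern→Spruce→Vale: 9+12+18+14+9+8 = 70
Vale→Ridge→Willow→Fern→Spruce→Alder→Vale: 9+12+4+9+23+15 = 72
Vale→Ridge→Willow→Fern→Alder→Spruce→Vale: 9+12+4+14+23+8 = 70
Vale→Ridge→Spruce→Willow→Alder→Fern→Vale: 9+17+5+18+14+1 = 64
Vale→Ridge→Spruce→Willow→Fern→Alder→Vale: 9+17+5+4+14+15 = 64
Vale→Ridge→Spruce→Alder→Willow→Fern→Vale: 9+17+23+18+4+1 = 72
Vale→Ridge→Spruce→Alder→Fern→Willow→Vale: 9+17+23+14+4+3 = 70
Vale→Ridge→Spruce→Fern→Willow→Alder→Vale: 9+17+9+4+18+15 = 72
Vale→Ridge→Spruce→Fern→Alder→Willow→Vale: 9+17+9+14+18+3 = 70
Vale→Ridge→Alder→Willow→Spruce→Fern→Vale: 9+6+18+5+9+1 = 48
Vale→Ridge→Alder→Willow→Fern→Spruce→Vale: 9+6+18+4+9+8 = 54
… (46 more)
Vale→Ridge→Alder→Fern→Willow→Spruce→Vale: 9+6+14+4+5+8 = 46  ← best
The minimum is 46.
One optimal route: Vale → Ridge → Alder → Fern → Willow → Spruce → Vale (or its reverse).

46 min — the shortest possible round trip.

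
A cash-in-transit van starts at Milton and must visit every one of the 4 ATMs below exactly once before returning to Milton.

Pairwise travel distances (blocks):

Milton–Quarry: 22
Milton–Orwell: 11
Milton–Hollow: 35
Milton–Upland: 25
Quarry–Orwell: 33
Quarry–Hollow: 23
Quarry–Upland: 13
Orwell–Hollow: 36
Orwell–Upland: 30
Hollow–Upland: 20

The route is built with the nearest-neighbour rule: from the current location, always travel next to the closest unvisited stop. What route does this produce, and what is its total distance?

Total distance 112 blocks via the nearest-neighbour route Milton → Orwell → Upland → Quarry → Hollow → Milton.

From Milton: distances to unvisited — Orwell=11, Quarry=22, Upland=25, Hollow=35. Nearest is Orwell (11).
From Orwell: distances to unvisited — Upland=30, Quarry=33, Hollow=36. Nearest is Upland (30).
From Upland: distances to unvisited — Quarry=13, Hollow=20. Nearest is Quarry (13).
From Quarry: distances to unvisited — Hollow=23. Nearest is Hollow (23).
Return Hollow→Milton: 35.
Total = 11 + 30 + 13 + 23 + 35 = 112.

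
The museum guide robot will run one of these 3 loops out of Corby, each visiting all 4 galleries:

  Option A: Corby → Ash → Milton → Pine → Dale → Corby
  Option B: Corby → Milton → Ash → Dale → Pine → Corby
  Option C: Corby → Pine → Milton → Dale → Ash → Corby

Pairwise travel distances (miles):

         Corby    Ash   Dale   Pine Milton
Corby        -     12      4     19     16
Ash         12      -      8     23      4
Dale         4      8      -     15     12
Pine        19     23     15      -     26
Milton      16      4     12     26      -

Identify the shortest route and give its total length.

61 miles — Option A is the shortest.

Option A: 12 + 4 + 26 + 15 + 4 = 61
Option B: 16 + 4 + 8 + 15 + 19 = 62
Option C: 19 + 26 + 12 + 8 + 12 = 77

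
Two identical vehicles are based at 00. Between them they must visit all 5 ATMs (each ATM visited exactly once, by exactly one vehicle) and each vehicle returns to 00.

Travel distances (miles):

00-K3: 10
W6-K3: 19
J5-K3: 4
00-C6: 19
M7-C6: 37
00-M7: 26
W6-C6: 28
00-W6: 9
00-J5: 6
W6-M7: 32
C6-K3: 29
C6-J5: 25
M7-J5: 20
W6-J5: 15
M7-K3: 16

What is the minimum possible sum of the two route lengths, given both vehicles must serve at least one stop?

There are 2^4 − 1 = 15 ways to divide the 5 stops into two non-empty groups. For each, the best each vehicle can do is its own shortest tour through its group:
  {W6} + {M7, C6, J5, K3}: 18 + 82 = 100
  {M7} + {W6, C6, J5, K3}: 52 + 76 = 128
  {W6, M7} + {C6, J5, K3}: 67 + 58 = 125
  {C6} + {W6, M7, J5, K3}: 38 + 67 = 105
  {W6, C6} + {M7, J5, K3}: 56 + 52 = 108
  {M7, C6} + {W6, J5, K3}: 82 + 38 = 120
  … (15 splits in total)
Best: vehicle 1 00 → W6 → 00 = 18; vehicle 2 00 → C6 → M7 → K3 → J5 → 00 = 82; combined 100.

100 miles — the smallest possible combined total.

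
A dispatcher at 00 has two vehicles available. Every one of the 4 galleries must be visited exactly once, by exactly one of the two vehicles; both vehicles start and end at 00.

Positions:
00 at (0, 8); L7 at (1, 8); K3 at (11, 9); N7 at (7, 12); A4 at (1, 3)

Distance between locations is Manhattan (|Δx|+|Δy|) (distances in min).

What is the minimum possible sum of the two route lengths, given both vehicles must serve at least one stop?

Check every non-empty split of the stops between the two vehicles; for each half take its own optimal tour:
  {L7} + {K3, N7, A4}: 2 + 40 = 42
  {K3} + {L7, N7, A4}: 24 + 32 = 56
  {L7, K3} + {N7, A4}: 24 + 32 = 56
  {N7} + {L7, K3, A4}: 22 + 34 = 56
  {L7, N7} + {K3, A4}: 22 + 34 = 56
  {K3, N7} + {L7, A4}: 30 + 12 = 42
  … (7 splits in total)
Best: vehicle 1 00 → L7 → 00 = 2; vehicle 2 00 → K3 → N7 → A4 → 00 = 40; combined 42.

Minimum combined distance: 42 min.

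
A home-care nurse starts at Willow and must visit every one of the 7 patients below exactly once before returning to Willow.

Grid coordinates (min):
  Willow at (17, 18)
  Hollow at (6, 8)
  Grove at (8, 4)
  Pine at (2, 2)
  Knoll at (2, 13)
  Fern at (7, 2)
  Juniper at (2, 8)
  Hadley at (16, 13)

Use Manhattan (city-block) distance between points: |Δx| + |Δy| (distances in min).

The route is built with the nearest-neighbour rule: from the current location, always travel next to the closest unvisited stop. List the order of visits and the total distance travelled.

Total distance 74 min via the nearest-neighbour route Willow → Hadley → Knoll → Juniper → Hollow → Grove → Fern → Pine → Willow.

From Willow: distances to unvisited — Hadley=6, Knoll=20, Hollow=21, Grove=23, Juniper=25, Fern=26, Pine=31. Nearest is Hadley (6).
From Hadley: distances to unvisited — Knoll=14, Hollow=15, Grove=17, Juniper=19, Fern=20, Pine=25. Nearest is Knoll (14).
From Knoll: distances to unvisited — Juniper=5, Hollow=9, Pine=11, Grove=15, Fern=16. Nearest is Juniper (5).
From Juniper: distances to unvisited — Hollow=4, Pine=6, Grove=10, Fern=11. Nearest is Hollow (4).
From Hollow: distances to unvisited — Grove=6, Fern=7, Pine=10. Nearest is Grove (6).
From Grove: distances to unvisited — Fern=3, Pine=8. Nearest is Fern (3).
From Fern: distances to unvisited — Pine=5. Nearest is Pine (5).
Return Pine→Willow: 31.
Total = 6 + 14 + 5 + 4 + 6 + 3 + 5 + 31 = 74.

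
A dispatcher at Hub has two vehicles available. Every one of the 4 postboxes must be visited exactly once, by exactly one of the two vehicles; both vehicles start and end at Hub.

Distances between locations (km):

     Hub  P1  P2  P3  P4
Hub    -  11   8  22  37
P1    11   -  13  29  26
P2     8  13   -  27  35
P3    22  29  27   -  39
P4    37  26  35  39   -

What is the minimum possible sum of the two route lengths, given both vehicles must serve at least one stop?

Minimum combined distance: 114 km.

Try each way of splitting the stops between the two vehicles (each non-empty) and, for each split, find the best tour for each vehicle:
  {P1} + {P2, P3, P4}: 22 + 104 = 126
  {P2} + {P1, P3, P4}: 16 + 98 = 114
  {P1, P2} + {P3, P4}: 32 + 98 = 130
  {P3} + {P1, P2, P4}: 44 + 80 = 124
  {P1, P3} + {P2, P4}: 62 + 80 = 142
  {P2, P3} + {P1, P4}: 57 + 74 = 131
  … (7 splits in total)
Best: vehicle 1 Hub → P2 → Hub = 16; vehicle 2 Hub → P1 → P4 → P3 → Hub = 98; combined 114.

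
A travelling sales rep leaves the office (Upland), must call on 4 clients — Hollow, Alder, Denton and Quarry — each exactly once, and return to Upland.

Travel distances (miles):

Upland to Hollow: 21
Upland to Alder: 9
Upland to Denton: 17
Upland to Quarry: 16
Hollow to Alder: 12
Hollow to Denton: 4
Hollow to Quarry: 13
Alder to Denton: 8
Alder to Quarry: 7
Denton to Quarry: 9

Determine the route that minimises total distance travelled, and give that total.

Shortest round trip = 50 miles.

Upland→Hollow→Alder→Denton→Quarry→Upland: 21+12+8+9+16 = 66
Upland→Hollow→Alder→Quarry→Denton→Upland: 21+12+7+9+17 = 66
Upland→Hollow→Denton→Alder→Quarry→Upland: 21+4+8+7+16 = 56
Upland→Hollow→Denton→Quarry→Alder→Upland: 21+4+9+7+9 = 50
Upland→Hollow→Quarry→Alder→Denton→Upland: 21+13+7+8+17 = 66
Upland→Hollow→Quarry→Denton→Alder→Upland: 21+13+9+8+9 = 60
Upland→Alder→Hollow→Denton→Quarry→Upland: 9+12+4+9+16 = 50
Upland→Alder→Hollow→Quarry→Denton→Upland: 9+12+13+9+17 = 60
Upland→Alder→Denton→Hollow→Quarry→Upland: 9+8+4+13+16 = 50
Upland→Alder→Quarry→Hollow→Denton→Upland: 9+7+13+4+17 = 50
Upland→Denton→Hollow→Alder→Quarry→Upland: 17+4+12+7+16 = 56
Upland→Denton→Alder→Hollow→Quarry→Upland: 17+8+12+13+16 = 66
The minimum is 50.
One optimal route: Upland → Hollow → Denton → Quarry → Alder → Upland (or its reverse).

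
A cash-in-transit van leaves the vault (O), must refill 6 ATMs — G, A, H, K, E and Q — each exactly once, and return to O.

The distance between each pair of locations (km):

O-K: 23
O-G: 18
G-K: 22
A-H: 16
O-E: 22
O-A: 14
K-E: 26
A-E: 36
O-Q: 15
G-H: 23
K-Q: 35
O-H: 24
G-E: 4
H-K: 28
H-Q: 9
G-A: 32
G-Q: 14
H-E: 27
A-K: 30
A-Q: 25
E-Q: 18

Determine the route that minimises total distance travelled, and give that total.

106 km — the shortest possible round trip.

O→G→A→H→K→E→Q→O: 18+32+16+28+26+18+15 = 153
O→G→A→H→K→Q→E→O: 18+32+16+28+35+18+22 = 169
O→G→A→H→E→K→Q→O: 18+32+16+27+26+35+15 = 169
O→G→A→H→E→Q→K→O: 18+32+16+27+18+35+23 = 169
O→G→A→H→Q→K→E→O: 18+32+16+9+35+26+22 = 158
O→G→A→H→Q→E→K→O: 18+32+16+9+18+26+23 = 142
O→G→A→K→H→E→Q→O: 18+32+30+28+27+18+15 = 168
O→G→A→K→H→Q→E→O: 18+32+30+28+9+18+22 = 157
… (352 more)
O→A→H→Q→G→E→K→O: 14+16+9+14+4+26+23 = 106  ← best
The minimum is 106.
One optimal route: O → A → H → Q → G → E → K → O (or its reverse).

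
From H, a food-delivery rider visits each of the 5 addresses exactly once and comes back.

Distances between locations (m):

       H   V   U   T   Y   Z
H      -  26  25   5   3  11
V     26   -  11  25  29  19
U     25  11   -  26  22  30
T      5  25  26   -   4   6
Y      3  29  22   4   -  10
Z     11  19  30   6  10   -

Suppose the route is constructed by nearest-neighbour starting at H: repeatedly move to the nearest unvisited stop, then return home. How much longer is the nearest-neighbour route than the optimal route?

2 m longer than the optimal tour.

H: Y=3, T=5, Z=11, U=25, V=26 ⇒ Y
Y: T=4, Z=10, U=22, V=29 ⇒ T
T: Z=6, V=25, U=26 ⇒ Z
Z: V=19, U=30 ⇒ V
V: U=11 ⇒ U
NN route H → Y → T → Z → V → U → H costs 68.
Optimal: H → T → Z → V → U → Y → H costs 66 (by enumerating all 60 distinct tours).
Excess = 68 − 66 = 2.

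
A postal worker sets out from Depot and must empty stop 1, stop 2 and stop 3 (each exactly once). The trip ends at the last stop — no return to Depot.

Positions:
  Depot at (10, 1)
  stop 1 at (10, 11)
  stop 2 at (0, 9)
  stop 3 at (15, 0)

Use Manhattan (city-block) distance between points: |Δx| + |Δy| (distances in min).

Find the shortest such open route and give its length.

Minimum one-way distance = 34 min.

There are 3! = 6 possible orderings.
Depot - stop 1 - stop 2 - stop 3: 10+12+24 = 46
Depot - stop 1 - stop 3 - stop 2: 10+16+24 = 50
Depot - stop 2 - stop 1 - stop 3: 18+12+16 = 46
Depot - stop 2 - stop 3 - stop 1: 18+24+16 = 58
Depot - stop 3 - stop 1 - stop 2: 6+16+12 = 34
Depot - stop 3 - stop 2 - stop 1: 6+24+12 = 42
The minimum is 34.
One shortest path: Depot → stop 3 → stop 1 → stop 2.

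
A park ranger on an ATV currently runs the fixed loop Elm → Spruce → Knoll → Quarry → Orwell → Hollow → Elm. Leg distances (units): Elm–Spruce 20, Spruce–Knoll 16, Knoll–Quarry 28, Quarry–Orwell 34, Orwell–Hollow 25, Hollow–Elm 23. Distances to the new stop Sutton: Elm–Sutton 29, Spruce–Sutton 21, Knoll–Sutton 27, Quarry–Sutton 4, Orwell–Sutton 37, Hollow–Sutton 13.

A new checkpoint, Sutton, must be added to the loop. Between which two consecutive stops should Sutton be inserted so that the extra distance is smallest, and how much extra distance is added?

Minimum extra distance: 3, inserting Sutton between Knoll and Quarry.

Insertion cost between consecutive stops i–j is d(i,Sutton) + d(Sutton,j) − d(i,j):
  between Elm and Spruce: 29 + 21 − 20 = 30
  between Spruce and Knoll: 21 + 27 − 16 = 32
  between Knoll and Quarry: 27 + 4 − 28 = 3
  between Quarry and Orwell: 4 + 37 − 34 = 7
  between Orwell and Hollow: 37 + 13 − 25 = 25
  between Hollow and Elm: 13 + 29 − 23 = 19
Cheapest insertion is between Knoll and Quarry, adding 3.
New total = 146 + 3 = 149.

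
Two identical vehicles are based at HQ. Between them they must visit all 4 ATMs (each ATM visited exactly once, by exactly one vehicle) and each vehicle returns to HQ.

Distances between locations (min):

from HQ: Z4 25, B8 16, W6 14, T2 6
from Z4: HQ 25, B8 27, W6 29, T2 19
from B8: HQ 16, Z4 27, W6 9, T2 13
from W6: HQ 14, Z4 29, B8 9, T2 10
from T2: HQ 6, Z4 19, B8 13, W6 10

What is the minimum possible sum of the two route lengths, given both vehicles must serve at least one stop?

Try each way of splitting the stops between the two vehicles (each non-empty) and, for each split, find the best tour for each vehicle:
  {Z4} + {B8, W6, T2}: 50 + 41 = 91
  {B8} + {Z4, W6, T2}: 32 + 68 = 100
  {Z4, B8} + {W6, T2}: 68 + 30 = 98
  {W6} + {Z4, B8, T2}: 28 + 68 = 96
  {Z4, W6} + {B8, T2}: 68 + 35 = 103
  {B8, W6} + {Z4, T2}: 39 + 50 = 89
  … (7 splits in total)
  {Z4, B8, W6} + {T2}: 75 + 12 = 87  ← best
Best: vehicle 1 HQ → Z4 → B8 → W6 → HQ = 75; vehicle 2 HQ → T2 → HQ = 12; combined 87.

87 min — the smallest possible combined total.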